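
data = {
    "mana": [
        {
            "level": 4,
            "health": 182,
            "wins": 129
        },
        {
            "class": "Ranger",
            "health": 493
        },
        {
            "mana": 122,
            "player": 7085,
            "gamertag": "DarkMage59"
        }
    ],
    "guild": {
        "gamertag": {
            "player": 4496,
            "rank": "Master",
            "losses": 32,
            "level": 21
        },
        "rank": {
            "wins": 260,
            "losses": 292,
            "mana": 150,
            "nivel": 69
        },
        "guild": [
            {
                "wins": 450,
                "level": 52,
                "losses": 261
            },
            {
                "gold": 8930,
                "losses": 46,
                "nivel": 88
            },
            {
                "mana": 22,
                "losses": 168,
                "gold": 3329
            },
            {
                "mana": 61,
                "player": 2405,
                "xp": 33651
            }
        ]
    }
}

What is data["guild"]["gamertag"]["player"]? 4496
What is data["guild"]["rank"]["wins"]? 260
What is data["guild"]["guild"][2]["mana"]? 22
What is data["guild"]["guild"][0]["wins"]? 450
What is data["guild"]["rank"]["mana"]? 150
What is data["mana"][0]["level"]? 4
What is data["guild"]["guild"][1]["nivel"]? 88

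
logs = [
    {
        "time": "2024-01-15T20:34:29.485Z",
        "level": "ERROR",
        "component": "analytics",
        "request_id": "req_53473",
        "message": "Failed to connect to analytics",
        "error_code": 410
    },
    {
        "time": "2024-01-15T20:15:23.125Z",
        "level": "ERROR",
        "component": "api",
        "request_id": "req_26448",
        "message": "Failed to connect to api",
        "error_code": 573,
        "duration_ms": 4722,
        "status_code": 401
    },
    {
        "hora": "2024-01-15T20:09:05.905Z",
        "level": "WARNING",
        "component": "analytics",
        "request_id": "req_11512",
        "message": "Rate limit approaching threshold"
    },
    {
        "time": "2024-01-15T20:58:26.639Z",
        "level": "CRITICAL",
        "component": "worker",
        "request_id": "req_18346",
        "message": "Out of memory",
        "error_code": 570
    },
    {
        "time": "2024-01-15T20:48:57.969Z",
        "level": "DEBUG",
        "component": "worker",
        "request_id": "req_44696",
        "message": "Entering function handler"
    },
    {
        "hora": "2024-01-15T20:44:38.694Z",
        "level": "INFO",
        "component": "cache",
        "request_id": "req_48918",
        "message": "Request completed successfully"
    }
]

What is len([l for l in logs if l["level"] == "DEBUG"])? 1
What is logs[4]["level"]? "DEBUG"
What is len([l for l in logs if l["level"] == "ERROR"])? 2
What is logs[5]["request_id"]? "req_48918"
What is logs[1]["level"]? "ERROR"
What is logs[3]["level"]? "CRITICAL"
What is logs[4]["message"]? "Entering function handler"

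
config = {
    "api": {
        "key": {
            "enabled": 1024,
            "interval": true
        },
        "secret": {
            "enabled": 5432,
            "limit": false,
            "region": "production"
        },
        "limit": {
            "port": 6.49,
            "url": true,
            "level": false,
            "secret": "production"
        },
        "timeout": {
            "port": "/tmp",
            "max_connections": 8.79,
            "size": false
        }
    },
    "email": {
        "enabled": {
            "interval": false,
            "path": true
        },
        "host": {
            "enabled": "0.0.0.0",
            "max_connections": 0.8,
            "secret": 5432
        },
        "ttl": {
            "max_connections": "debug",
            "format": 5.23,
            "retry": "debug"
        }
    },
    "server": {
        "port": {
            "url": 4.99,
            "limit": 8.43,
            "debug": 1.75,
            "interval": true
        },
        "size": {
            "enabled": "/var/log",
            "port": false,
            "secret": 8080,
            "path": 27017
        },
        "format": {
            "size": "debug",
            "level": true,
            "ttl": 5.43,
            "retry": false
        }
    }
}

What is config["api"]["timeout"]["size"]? False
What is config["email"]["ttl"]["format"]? 5.23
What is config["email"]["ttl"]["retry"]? "debug"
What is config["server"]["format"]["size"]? "debug"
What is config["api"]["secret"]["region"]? "production"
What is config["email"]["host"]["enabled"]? "0.0.0.0"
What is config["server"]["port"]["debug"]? 1.75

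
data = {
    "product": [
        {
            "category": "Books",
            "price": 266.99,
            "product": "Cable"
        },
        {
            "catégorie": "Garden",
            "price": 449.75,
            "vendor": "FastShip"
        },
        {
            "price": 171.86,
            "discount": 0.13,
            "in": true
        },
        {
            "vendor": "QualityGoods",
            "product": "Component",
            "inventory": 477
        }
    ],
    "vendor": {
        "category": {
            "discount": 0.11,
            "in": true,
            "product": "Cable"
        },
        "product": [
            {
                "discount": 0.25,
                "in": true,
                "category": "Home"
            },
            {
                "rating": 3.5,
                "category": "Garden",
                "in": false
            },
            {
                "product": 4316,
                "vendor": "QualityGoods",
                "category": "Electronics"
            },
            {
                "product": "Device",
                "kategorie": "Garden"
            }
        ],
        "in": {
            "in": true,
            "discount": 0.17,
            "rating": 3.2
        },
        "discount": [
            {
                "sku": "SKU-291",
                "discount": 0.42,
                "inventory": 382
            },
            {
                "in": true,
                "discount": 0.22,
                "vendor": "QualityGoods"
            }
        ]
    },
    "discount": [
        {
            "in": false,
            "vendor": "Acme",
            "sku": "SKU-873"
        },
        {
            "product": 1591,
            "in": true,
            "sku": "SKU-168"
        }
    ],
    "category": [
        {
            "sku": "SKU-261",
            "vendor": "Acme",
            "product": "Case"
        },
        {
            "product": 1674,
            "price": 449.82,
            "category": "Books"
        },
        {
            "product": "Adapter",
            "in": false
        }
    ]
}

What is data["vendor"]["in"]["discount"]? 0.17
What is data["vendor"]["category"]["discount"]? 0.11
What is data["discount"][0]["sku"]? "SKU-873"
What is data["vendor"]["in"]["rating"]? 3.2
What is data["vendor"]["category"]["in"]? True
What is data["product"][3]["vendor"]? "QualityGoods"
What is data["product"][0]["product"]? "Cable"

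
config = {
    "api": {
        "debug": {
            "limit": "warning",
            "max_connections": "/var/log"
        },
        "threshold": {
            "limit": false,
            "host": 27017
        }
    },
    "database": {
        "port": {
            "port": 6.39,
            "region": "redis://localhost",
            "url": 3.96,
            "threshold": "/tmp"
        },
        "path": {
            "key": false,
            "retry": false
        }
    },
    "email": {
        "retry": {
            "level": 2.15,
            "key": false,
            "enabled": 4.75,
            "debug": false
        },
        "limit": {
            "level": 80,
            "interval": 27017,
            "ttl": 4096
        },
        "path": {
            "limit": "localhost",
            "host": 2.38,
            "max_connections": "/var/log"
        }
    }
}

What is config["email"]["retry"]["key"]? False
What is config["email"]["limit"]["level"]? 80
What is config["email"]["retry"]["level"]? 2.15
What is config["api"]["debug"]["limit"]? "warning"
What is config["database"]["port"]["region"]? "redis://localhost"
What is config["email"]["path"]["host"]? 2.38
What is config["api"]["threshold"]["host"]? 27017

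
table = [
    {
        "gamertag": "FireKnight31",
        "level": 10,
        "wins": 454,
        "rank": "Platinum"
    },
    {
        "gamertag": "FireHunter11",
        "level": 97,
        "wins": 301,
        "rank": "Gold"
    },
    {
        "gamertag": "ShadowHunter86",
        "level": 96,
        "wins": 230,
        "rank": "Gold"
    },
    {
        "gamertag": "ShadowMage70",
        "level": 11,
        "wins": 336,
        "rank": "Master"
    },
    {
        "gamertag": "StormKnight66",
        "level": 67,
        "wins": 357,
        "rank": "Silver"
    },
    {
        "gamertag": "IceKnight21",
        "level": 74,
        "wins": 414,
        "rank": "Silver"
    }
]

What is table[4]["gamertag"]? "StormKnight66"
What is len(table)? 6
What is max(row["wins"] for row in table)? 454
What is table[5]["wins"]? 414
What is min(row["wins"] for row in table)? 230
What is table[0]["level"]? 10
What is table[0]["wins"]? 454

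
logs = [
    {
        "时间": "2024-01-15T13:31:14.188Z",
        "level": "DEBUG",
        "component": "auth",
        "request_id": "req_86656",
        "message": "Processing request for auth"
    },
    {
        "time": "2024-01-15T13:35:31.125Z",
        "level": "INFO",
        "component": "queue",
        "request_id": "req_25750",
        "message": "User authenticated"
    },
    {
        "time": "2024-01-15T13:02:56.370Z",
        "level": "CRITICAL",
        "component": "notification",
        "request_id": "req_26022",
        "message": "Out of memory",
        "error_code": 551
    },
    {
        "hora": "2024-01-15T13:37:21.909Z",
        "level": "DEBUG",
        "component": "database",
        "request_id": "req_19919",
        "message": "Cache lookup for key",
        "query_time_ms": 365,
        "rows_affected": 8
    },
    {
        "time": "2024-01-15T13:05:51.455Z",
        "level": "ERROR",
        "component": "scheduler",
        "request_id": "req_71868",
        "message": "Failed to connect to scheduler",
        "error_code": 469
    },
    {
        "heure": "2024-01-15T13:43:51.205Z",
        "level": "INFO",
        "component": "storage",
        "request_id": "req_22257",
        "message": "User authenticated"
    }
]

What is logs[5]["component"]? "storage"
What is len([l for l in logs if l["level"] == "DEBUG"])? 2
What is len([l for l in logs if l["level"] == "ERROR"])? 1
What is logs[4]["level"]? "ERROR"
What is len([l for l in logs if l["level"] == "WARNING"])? 0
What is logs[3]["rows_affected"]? 8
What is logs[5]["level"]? "INFO"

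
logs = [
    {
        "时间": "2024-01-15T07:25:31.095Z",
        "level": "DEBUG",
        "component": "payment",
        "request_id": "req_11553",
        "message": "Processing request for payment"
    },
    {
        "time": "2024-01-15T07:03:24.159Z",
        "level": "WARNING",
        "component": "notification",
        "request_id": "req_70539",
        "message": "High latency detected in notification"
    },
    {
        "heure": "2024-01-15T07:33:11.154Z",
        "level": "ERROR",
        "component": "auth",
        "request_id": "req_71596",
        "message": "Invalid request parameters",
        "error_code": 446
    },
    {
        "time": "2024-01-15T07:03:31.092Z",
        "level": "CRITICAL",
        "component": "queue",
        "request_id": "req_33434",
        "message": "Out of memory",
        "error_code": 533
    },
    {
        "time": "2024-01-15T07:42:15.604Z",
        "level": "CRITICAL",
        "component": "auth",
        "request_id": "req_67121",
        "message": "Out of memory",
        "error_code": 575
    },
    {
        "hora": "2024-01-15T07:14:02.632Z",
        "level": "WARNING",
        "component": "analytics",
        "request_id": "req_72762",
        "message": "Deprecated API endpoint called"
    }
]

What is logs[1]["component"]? "notification"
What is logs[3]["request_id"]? "req_33434"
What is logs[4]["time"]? "2024-01-15T07:42:15.604Z"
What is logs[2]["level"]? "ERROR"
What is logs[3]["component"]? "queue"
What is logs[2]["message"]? "Invalid request parameters"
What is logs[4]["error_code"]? 575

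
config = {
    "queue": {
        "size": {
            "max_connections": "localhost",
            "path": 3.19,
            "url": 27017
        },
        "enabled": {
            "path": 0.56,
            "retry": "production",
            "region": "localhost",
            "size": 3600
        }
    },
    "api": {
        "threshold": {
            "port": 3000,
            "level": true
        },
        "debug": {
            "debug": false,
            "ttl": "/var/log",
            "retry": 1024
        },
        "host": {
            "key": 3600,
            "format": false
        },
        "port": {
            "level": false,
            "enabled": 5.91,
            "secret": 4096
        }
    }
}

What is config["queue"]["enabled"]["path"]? 0.56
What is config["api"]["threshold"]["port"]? 3000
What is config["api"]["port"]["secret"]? 4096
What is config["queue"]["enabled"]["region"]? "localhost"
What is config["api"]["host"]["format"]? False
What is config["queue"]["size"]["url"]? 27017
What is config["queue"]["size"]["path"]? 3.19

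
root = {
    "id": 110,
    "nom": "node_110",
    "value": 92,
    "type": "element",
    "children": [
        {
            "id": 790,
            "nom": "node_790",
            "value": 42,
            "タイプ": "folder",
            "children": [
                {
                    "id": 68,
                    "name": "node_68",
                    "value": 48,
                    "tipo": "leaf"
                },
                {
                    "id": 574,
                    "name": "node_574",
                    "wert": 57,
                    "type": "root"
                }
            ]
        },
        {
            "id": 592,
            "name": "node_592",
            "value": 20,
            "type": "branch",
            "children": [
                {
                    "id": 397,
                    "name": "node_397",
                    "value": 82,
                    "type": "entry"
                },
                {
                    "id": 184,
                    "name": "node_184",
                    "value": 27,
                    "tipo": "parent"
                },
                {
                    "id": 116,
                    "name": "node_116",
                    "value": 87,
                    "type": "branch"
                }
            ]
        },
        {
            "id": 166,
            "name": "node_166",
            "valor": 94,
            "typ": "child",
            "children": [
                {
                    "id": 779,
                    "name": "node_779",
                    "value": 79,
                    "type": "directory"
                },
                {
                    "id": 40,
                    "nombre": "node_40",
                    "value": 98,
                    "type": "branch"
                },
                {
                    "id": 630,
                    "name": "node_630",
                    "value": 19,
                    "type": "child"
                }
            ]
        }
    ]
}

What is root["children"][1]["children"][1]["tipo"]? "parent"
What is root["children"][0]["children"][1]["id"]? 574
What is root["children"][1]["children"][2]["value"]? 87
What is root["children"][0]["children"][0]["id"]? 68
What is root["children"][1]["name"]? "node_592"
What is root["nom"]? "node_110"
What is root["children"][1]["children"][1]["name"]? "node_184"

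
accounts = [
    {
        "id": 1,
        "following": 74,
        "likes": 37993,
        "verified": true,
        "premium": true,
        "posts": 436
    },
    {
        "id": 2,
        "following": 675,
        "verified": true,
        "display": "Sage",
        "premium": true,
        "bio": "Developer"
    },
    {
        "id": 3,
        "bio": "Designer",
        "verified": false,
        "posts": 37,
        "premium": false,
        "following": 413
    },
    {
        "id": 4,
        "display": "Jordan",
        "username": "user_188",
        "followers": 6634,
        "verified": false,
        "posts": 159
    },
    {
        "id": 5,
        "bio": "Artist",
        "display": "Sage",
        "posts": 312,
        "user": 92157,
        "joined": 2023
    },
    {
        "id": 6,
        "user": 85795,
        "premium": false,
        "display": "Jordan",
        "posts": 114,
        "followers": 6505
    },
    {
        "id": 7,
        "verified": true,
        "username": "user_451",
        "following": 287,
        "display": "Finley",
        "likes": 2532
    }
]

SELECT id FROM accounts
[1, 2, 3, 4, 5, 6, 7]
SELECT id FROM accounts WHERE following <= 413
[1, 3, 7]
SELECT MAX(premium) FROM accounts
True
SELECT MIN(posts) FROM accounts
37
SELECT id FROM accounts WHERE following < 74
[]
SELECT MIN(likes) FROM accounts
2532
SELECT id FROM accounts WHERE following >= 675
[2]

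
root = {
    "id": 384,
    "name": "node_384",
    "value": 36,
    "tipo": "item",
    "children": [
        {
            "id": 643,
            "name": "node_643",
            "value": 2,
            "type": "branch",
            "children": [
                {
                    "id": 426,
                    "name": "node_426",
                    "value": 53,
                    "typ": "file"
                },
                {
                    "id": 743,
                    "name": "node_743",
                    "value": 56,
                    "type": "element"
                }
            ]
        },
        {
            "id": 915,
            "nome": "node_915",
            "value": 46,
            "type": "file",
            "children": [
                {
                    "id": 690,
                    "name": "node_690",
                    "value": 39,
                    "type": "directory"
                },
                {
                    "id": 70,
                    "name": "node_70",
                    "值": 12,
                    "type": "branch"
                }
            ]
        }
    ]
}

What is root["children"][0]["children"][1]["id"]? 743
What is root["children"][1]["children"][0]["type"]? "directory"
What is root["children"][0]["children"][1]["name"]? "node_743"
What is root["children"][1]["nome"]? "node_915"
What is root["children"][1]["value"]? 46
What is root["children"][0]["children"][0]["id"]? 426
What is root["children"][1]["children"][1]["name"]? "node_70"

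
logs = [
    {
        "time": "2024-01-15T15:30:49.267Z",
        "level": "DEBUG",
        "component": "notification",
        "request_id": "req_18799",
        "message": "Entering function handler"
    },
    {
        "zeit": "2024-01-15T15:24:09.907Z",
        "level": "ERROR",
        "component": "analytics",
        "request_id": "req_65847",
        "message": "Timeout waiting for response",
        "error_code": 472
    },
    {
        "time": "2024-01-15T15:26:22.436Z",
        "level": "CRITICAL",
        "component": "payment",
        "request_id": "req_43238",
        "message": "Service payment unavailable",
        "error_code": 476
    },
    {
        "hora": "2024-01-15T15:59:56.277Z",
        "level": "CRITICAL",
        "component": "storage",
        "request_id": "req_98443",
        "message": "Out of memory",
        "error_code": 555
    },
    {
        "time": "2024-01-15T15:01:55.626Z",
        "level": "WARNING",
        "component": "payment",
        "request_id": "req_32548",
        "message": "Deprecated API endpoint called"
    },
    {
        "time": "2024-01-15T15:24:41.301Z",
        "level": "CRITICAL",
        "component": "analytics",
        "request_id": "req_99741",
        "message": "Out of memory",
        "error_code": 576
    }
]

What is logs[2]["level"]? "CRITICAL"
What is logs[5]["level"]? "CRITICAL"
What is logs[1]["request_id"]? "req_65847"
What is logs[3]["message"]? "Out of memory"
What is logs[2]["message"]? "Service payment unavailable"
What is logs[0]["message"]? "Entering function handler"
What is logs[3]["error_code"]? 555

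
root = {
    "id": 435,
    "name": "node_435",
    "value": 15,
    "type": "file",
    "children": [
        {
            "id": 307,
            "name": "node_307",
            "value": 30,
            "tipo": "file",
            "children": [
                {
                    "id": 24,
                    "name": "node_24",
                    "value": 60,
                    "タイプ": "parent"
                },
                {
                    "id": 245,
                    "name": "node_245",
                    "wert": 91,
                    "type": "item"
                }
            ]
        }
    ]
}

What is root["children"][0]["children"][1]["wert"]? 91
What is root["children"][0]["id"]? 307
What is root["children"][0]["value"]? 30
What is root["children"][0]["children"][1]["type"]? "item"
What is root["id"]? 435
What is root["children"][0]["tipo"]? "file"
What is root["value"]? 15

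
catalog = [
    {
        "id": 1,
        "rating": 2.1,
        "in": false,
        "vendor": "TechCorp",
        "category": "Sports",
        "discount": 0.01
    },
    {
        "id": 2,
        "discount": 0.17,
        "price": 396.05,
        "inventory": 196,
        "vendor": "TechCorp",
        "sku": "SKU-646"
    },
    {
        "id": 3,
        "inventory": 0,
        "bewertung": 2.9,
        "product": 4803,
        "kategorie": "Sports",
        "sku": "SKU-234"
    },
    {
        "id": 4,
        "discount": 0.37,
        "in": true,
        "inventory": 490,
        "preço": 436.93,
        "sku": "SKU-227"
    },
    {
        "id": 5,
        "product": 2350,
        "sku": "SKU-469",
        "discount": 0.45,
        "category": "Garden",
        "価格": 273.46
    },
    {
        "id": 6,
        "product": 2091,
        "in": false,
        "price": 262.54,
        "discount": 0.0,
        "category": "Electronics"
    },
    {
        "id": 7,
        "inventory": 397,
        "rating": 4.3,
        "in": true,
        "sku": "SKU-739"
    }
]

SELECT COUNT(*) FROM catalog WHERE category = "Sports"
1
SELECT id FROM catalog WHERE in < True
[1, 6]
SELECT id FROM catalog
[1, 2, 3, 4, 5, 6, 7]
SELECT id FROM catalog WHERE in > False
[4, 7]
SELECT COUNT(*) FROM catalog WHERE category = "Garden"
1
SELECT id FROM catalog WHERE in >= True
[4, 7]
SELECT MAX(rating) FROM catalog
4.3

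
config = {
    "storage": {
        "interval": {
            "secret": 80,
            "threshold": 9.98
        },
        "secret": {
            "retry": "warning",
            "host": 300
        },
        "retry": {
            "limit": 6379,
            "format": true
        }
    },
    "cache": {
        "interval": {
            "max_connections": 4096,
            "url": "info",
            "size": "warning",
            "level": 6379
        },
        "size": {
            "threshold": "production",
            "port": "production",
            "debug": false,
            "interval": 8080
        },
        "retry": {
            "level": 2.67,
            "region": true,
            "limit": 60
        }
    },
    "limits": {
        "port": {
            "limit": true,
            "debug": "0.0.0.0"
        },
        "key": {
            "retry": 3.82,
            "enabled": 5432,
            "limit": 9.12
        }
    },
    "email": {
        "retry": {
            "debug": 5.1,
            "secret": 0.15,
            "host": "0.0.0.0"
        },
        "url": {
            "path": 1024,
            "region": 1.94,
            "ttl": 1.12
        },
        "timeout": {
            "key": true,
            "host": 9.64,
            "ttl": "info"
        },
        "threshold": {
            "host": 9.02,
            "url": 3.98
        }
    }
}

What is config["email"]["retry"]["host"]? "0.0.0.0"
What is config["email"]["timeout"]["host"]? 9.64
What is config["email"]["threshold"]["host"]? 9.02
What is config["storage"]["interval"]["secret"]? 80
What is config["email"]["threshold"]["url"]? 3.98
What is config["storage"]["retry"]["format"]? True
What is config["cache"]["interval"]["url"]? "info"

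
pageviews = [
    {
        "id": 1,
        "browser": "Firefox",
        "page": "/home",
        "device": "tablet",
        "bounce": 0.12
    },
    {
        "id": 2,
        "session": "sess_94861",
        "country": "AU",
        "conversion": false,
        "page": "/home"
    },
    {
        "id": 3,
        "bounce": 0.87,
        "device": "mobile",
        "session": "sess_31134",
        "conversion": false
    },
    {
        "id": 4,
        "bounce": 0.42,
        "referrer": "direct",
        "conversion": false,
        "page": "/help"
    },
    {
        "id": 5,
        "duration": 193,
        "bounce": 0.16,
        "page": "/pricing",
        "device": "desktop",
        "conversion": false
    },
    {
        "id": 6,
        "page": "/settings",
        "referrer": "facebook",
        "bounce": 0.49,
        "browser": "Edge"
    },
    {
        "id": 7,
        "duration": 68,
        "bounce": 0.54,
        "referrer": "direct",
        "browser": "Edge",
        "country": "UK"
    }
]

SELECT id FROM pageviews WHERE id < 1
[]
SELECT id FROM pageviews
[1, 2, 3, 4, 5, 6, 7]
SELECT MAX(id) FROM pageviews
7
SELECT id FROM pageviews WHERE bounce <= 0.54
[1, 4, 5, 6, 7]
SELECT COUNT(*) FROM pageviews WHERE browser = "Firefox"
1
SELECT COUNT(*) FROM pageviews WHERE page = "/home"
2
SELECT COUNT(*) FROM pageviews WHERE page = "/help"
1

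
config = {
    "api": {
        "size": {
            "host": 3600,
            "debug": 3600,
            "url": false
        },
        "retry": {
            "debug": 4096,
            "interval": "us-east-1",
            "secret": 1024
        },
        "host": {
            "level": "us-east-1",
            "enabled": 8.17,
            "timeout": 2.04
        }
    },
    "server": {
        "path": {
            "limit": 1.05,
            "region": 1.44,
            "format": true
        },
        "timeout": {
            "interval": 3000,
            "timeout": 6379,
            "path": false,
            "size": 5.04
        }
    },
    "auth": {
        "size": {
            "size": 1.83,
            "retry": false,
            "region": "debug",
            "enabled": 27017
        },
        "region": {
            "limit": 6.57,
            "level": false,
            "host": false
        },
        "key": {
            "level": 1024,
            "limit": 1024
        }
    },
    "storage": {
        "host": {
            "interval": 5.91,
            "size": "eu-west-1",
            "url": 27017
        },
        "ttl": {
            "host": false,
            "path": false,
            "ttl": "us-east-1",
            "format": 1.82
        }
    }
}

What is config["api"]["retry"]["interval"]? "us-east-1"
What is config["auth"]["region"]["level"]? False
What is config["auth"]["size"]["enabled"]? 27017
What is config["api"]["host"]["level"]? "us-east-1"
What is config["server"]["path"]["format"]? True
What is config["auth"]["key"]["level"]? 1024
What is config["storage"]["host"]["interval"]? 5.91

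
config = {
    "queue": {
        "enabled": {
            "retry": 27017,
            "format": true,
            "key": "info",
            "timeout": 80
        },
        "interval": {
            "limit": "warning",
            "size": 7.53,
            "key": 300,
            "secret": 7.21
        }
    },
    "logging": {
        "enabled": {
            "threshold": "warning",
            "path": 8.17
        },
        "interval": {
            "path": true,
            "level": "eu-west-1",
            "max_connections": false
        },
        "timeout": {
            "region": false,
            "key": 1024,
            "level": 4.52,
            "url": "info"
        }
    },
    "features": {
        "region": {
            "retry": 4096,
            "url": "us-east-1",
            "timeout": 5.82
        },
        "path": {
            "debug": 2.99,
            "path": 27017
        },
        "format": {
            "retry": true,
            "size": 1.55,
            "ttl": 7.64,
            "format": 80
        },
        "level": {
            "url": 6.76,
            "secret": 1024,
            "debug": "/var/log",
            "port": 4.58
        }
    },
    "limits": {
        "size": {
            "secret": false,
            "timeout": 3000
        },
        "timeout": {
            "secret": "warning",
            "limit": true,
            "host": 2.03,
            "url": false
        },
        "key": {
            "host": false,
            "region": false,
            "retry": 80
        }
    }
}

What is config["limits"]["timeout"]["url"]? False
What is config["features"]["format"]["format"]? 80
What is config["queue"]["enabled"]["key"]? "info"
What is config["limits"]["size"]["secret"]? False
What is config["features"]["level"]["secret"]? 1024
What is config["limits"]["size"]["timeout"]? 3000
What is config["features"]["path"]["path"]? 27017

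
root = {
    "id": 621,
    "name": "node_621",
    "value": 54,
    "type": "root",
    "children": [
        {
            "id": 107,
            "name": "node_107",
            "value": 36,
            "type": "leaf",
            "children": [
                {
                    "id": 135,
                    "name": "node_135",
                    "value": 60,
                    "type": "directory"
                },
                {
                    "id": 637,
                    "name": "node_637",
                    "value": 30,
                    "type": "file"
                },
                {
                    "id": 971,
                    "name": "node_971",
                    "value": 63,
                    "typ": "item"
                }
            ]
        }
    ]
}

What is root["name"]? "node_621"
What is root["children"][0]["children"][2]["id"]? 971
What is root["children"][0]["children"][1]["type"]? "file"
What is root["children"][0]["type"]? "leaf"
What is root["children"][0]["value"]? 36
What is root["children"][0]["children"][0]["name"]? "node_135"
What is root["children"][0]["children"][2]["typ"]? "item"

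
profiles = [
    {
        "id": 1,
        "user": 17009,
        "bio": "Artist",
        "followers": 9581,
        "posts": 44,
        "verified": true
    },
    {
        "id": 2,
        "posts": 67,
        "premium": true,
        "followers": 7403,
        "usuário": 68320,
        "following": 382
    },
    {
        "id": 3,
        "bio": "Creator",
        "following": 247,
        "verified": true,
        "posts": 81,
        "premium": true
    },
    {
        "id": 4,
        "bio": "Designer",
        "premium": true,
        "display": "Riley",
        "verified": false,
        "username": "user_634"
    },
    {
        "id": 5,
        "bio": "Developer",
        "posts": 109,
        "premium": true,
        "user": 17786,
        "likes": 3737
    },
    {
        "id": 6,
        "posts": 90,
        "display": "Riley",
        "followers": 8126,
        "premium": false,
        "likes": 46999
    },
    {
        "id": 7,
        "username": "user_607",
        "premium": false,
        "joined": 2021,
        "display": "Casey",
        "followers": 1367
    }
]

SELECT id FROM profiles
[1, 2, 3, 4, 5, 6, 7]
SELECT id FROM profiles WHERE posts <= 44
[1]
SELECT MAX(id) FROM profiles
7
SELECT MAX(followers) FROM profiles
9581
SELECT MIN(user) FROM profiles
17009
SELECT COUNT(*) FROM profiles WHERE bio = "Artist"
1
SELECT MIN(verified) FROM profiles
False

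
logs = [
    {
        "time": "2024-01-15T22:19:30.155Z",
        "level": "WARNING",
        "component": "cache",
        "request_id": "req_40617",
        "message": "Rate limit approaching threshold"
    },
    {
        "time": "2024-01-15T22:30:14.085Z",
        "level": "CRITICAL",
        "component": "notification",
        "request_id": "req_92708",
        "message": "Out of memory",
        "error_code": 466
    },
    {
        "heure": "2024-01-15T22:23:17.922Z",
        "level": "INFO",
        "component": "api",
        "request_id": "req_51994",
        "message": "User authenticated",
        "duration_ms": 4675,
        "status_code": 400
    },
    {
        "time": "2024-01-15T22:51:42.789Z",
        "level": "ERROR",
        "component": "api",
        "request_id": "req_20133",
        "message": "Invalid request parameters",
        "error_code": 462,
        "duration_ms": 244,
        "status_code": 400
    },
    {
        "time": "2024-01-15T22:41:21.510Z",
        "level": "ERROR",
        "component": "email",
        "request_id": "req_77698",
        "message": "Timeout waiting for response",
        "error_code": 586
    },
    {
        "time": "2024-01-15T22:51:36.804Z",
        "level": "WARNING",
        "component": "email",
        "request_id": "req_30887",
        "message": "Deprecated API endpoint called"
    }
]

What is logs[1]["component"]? "notification"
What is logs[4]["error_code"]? 586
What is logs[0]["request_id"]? "req_40617"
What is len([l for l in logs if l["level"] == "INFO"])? 1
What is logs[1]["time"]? "2024-01-15T22:30:14.085Z"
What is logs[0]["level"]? "WARNING"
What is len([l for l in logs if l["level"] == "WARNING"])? 2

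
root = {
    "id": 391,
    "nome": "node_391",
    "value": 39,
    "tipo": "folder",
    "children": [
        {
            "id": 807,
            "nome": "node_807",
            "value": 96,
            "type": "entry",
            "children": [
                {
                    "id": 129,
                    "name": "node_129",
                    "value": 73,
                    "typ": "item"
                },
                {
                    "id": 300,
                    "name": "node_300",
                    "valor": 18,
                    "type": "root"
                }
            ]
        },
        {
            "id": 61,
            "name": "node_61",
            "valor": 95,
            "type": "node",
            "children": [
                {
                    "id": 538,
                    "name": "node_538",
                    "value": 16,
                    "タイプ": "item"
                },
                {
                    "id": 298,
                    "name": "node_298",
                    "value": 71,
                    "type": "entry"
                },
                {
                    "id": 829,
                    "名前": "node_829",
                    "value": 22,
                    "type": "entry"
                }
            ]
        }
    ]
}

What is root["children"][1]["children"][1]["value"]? 71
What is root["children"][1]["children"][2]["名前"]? "node_829"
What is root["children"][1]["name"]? "node_61"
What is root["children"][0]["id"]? 807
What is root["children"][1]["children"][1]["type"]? "entry"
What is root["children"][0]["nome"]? "node_807"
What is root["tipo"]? "folder"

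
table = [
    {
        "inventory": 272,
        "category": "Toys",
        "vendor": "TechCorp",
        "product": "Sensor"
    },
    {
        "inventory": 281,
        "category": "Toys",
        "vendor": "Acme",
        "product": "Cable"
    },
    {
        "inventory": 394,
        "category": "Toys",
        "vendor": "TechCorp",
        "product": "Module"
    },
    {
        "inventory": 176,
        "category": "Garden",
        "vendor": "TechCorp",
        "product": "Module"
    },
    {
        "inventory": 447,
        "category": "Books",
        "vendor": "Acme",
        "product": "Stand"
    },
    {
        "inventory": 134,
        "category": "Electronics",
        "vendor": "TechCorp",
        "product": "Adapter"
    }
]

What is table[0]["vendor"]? "TechCorp"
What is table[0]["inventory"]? 272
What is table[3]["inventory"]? 176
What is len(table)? 6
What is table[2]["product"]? "Module"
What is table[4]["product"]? "Stand"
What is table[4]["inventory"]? 447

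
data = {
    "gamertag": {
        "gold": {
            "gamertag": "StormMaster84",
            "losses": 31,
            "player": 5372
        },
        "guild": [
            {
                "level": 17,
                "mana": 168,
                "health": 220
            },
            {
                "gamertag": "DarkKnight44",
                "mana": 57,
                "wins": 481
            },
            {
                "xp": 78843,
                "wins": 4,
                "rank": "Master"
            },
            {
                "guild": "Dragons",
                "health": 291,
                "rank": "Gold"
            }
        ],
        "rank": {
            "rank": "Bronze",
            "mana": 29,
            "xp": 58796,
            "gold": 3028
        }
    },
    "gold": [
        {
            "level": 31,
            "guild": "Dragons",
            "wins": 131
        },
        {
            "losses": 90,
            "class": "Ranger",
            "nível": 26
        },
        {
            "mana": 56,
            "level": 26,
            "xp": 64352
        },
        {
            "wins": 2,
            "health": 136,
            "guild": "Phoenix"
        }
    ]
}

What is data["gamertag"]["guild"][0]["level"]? 17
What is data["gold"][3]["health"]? 136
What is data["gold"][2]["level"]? 26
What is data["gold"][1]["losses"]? 90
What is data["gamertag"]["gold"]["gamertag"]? "StormMaster84"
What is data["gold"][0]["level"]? 31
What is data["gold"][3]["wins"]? 2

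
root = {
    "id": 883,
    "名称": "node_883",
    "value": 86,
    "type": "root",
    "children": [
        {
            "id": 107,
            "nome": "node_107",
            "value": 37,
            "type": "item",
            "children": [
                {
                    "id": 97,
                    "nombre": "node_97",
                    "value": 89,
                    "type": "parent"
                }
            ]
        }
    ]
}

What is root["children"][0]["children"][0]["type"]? "parent"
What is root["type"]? "root"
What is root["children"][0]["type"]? "item"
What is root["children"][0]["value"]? 37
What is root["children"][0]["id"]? 107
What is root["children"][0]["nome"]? "node_107"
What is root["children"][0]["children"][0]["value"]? 89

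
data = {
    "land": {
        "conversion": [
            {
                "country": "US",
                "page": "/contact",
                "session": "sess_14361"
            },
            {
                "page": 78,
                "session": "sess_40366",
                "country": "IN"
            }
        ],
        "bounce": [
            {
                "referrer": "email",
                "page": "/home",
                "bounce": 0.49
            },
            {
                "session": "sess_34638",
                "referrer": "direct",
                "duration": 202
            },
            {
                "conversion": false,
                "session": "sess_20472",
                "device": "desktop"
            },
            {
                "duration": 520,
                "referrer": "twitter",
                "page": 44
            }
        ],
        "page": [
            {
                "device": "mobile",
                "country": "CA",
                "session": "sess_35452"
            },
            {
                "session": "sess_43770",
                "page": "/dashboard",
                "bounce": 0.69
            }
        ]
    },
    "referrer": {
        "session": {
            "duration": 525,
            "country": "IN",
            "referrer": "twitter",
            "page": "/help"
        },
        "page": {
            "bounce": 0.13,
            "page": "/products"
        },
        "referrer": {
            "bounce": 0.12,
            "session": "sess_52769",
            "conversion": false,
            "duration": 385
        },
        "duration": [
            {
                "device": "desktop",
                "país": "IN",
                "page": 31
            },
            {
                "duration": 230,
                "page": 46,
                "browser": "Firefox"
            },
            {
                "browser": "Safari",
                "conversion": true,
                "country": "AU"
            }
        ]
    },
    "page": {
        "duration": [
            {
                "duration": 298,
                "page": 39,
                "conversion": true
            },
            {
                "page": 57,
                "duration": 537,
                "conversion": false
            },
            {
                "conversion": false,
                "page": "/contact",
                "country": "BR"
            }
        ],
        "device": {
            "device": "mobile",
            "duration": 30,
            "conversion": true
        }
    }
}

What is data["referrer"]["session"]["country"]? "IN"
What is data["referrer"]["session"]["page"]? "/help"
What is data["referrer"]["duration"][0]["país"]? "IN"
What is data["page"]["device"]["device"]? "mobile"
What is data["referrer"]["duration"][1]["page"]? 46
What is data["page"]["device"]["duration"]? 30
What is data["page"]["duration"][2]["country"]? "BR"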